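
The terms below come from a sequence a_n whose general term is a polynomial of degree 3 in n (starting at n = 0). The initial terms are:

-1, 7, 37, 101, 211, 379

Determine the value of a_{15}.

1st diffs: 8, 30, 64, 110, 168.
2nd diffs: 22, 34, 46, 58.
3rd diffs: 12, 12, 12 (constant).
Newton forward-difference form: a_n = -1 + 8·C(n,1) + 22·C(n,2) + 12·C(n,3).
At n = 15: n = 15, so a_{15} = -1 + 120 + 2310 + 5460 = 7889.

7889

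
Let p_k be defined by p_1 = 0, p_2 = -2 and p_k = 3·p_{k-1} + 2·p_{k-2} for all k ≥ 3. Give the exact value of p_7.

-990

Step forward from the initial values:
p_3 = -6; p_4 = -22; p_5 = -78; p_6 = -278; p_7 = -990.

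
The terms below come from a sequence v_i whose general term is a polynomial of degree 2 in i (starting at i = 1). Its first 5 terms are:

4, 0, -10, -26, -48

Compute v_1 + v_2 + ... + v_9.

1st diffs: -4, -10, -16, -22.
2nd diffs: -6, -6, -6 (constant).
Newton forward-difference form: v_i = 4 + (-4)·C(i-1,1) + (-6)·C(i-1,2).
Continuing: -76, -110, -150, -196.
Summing i = 1..9 (9 terms) gives -612.

-612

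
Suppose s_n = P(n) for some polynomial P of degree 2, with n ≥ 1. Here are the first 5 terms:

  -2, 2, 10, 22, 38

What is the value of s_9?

1st diffs: 4, 8, 12, 16.
2nd diffs: 4, 4, 4 (constant).
So s_n = 2n^2 - 2n - 2.
Evaluating at n = 9 gives s_9 = 142.

142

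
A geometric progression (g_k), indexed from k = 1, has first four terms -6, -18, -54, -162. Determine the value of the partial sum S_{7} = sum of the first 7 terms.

-6558

Common ratio r = 3.
g_k = (-6)·3^(k-1).
S = (-6)·(3^7 - 1)/(3 - 1) = (-6)·(2187 - 1)/(2) = -6558.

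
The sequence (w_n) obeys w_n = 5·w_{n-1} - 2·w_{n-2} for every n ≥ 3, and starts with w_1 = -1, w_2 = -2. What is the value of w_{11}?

Compute successive terms:
w_3 = -8;  w_4 = -36;  w_5 = -164;  w_6 = -748;  w_7 = -3412;  w_8 = -15564;  w_9 = -70996;  w_{10} = -323852;  w_{11} = -1477268.

-1477268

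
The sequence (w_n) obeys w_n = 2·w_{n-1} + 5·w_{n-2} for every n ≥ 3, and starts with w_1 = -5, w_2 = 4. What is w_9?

w_3 = -17  w_4 = -14  w_5 = -113  w_6 = -296  w_7 = -1157  w_8 = -3794  w_9 = -13373.

-13373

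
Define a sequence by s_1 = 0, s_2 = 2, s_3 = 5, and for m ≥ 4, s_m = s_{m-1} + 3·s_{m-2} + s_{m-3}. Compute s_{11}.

Compute successive terms:
s_4 = 11;  s_5 = 28;  s_6 = 66;  s_7 = 161;  s_8 = 387;  s_9 = 936;  s_{10} = 2258;  s_{11} = 5453.

5453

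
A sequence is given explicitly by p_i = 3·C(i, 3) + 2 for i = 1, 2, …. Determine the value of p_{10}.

C(10, 3) = 120, so p_{10} = 362.

362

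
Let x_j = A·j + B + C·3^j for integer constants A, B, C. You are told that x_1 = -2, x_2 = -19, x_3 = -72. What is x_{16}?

-129140141

At j = 1, 2, 3: A + B + 3C = -2; 2A + B + 9C = -19; 3A + B + 27C = -72.
Subtracting the first from the second: A + 6C = -17.
Subtracting the second from the third: A + 18C = -53.
Solving: C = -3, A = 1, then B = 6.
Hence x_{16} = 1·16 + 6 + (-3)·43046721 = -129140141.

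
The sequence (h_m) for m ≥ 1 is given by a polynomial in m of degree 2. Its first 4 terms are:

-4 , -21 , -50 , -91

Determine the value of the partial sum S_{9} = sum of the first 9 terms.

1st diffs: -17, -29, -41.
2nd diffs: -12, -12 (constant).
Newton forward-difference form: h_m = -4 + (-17)·C(m-1,1) + (-12)·C(m-1,2).
Continuing: …, -144, -209, -286, -375, …, h_9 = -476.
Summing m = 1..9 (9 terms) gives -1656.

-1656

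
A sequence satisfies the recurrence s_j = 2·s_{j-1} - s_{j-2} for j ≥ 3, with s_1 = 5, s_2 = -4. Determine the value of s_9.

-67

Applying the relation repeatedly:
s_3 = -13; s_4 = -22; s_5 = -31; s_6 = -40; s_7 = -49; s_8 = -58; s_9 = -67.
(Characteristic roots are 1 and 1.)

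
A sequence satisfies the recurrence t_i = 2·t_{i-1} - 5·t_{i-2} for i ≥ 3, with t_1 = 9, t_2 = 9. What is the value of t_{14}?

-79551

Applying the relation repeatedly:
t_3 = -27;  t_4 = -99;  t_5 = -63;  …;  t_{11} = 2133;  t_{12} = 58221;  t_{13} = 105777;  t_{14} = -79551.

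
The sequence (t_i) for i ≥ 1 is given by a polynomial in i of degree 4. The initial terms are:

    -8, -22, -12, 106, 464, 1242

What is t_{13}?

43648

1st diffs: -14, 10, 118, 358, 778.
2nd diffs: 24, 108, 240, 420.
3rd diffs: 84, 132, 180.
4th diffs: 48, 48 (constant).
Newton forward-difference form: t_i = -8 + (-14)·C(i-1,1) + 24·C(i-1,2) + 84·C(i-1,3) + 48·C(i-1,4).
At i = 13: i-1 = 12, so t_{13} = -8 - 168 + 1584 + 18480 + 23760 = 43648.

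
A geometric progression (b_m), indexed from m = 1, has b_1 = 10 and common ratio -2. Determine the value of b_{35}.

171798691840

b_m = 10·(-2)^(m-1).
b_{35} = 10·(-2)^34 = 171798691840.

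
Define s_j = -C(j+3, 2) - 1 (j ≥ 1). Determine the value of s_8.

C(11, 2) = 55, so s_8 = -56.

-56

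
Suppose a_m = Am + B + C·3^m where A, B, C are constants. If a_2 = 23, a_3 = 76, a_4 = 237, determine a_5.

722

Write the equations: 2A + B + 9C = 23; 3A + B + 27C = 76; 4A + B + 81C = 237.
Subtracting the first from the second: A + 18C = 53.
Subtracting the second from the third: A + 54C = 161.
Solving: C = 3, A = -1, then B = -2.
So a_m = -1·m + (-2) + 3·3^m; at m=5 this is 722.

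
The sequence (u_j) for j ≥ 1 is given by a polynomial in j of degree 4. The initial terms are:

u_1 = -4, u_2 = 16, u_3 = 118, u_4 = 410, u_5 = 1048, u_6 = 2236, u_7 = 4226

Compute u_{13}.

1st diffs: 20, 102, 292, 638, 1188, 1990.
2nd diffs: 82, 190, 346, 550, 802.
3rd diffs: 108, 156, 204, 252.
4th diffs: 48, 48, 48 (constant).
So u_j = 2j^4 - 2j^3 + 3j^2 - 5j - 2.
Evaluating at j = 13 gives u_{13} = 53168.

53168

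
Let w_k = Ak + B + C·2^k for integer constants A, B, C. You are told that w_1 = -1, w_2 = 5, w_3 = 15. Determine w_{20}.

The three given values yield: A + B + 2C = -1; 2A + B + 4C = 5; 3A + B + 8C = 15.
Subtracting the first from the second: A + 2C = 6.
Subtracting the second from the third: A + 4C = 10.
Solving: C = 2, A = 2, then B = -7.
So w_k = 2·k + (-7) + 2·2^k; at k=20 this is 2097185.

2097185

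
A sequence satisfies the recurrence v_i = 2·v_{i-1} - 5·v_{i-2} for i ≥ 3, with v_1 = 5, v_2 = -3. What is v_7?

409

Step forward from the initial values:
v_3 = -31  v_4 = -47  v_5 = 61  v_6 = 357  v_7 = 409.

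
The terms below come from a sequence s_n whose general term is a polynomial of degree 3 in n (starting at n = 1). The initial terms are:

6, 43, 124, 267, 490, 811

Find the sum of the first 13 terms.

1st diffs: 37, 81, 143, 223, 321.
2nd diffs: 44, 62, 80, 98.
3rd diffs: 18, 18, 18 (constant).
Newton forward-difference form: s_n = 6 + 37·C(n-1,1) + 44·C(n-1,2) + 18·C(n-1,3).
Continuing: …, 1248, 1819, 2542, 3435, …, s_{13} = 7314.
Summing n = 1..13 (13 terms) gives 28418.

28418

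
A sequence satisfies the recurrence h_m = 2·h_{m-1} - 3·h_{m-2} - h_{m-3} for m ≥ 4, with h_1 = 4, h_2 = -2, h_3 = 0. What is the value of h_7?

Applying the relation repeatedly:
h_4 = 2  h_5 = 6  h_6 = 6  h_7 = -8.

-8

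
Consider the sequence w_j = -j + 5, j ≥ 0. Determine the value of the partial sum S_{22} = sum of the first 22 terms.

-121

Over j = 0..21: Σj = 231.
Total = (-1)·231 + (5)·22 = -121.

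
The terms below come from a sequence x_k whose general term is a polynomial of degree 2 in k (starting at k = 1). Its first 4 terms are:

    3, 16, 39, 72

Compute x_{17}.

1411

1st diffs: 13, 23, 33.
2nd diffs: 10, 10 (constant).
Newton forward-difference form: x_k = 3 + 13·C(k-1,1) + 10·C(k-1,2).
At k = 17: k-1 = 16, so x_{17} = 3 + 208 + 1200 = 1411.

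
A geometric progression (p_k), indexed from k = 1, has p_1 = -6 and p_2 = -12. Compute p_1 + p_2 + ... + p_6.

Common ratio r = 2.
p_k = (-6)·2^(k-1).
S = (-6)·(2^6 - 1)/(2 - 1) = (-6)·(64 - 1)/(1) = -378.

-378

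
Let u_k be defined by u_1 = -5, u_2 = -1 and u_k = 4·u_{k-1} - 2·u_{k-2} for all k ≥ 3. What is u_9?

12592

Step forward from the initial values:
u_3 = 6  u_4 = 26  u_5 = 92  u_6 = 316  u_7 = 1080  u_8 = 3688  u_9 = 12592.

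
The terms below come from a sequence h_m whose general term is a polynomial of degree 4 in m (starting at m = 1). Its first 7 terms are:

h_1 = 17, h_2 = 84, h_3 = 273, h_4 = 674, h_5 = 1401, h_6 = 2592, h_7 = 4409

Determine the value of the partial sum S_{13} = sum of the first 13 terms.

135577

1st diffs: 67, 189, 401, 727, 1191, 1817.
2nd diffs: 122, 212, 326, 464, 626.
3rd diffs: 90, 114, 138, 162.
4th diffs: 24, 24, 24 (constant).
So h_m = m^4 + 5m^3 + 6m^2 - m + 6.
Continuing: …, 7038, 10689, 15596, 22017, …, h_{13} = 40553.
Summing m = 1..13 (13 terms) gives 135577.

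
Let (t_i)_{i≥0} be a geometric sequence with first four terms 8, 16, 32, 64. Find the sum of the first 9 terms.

4088

Common ratio r = 2.
t_i = 8·2^(i-0).
S = 8·(2^9 - 1)/(2 - 1) = 8·(512 - 1)/(1) = 4088.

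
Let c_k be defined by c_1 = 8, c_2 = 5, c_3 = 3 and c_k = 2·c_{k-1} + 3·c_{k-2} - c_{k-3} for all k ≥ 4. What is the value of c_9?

Applying the relation repeatedly:
c_4 = 13  c_5 = 30  c_6 = 96  c_7 = 269  c_8 = 796  c_9 = 2303.

2303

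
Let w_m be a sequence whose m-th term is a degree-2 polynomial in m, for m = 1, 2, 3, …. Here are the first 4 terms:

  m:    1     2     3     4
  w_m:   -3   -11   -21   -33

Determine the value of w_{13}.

-231

1st diffs: -8, -10, -12.
2nd diffs: -2, -2 (constant).
Newton forward-difference form: w_m = -3 + (-8)·C(m-1,1) + (-2)·C(m-1,2).
At m = 13: m-1 = 12, so w_{13} = -3 - 96 - 132 = -231.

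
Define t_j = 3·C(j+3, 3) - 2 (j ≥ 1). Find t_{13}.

1678

C(16, 3) = 560, so t_{13} = 1678.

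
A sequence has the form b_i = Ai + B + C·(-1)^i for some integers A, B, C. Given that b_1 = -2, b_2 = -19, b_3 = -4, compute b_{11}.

Write the equations: A + B - C = -2; 2A + B + C = -19; 3A + B - C = -4.
Subtracting the first from the second: A + 2C = -17.
Subtracting the second from the third: A - 2C = 15.
Solving: C = -8, A = -1, then B = -9.
Hence b_{11} = -1·11 + (-9) + (-8)·(-1) = -12.

-12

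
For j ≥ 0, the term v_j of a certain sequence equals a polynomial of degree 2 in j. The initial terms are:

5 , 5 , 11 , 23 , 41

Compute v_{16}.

1st diffs: 0, 6, 12, 18.
2nd diffs: 6, 6, 6 (constant).
Newton forward-difference form: v_j = 5 + 6·C(j,2).
At j = 16: j = 16, so v_{16} = 5 + 720 = 725.

725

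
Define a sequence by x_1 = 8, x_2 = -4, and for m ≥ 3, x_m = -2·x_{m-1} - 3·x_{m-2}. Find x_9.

Compute successive terms:
x_3 = -16; x_4 = 44; x_5 = -40; x_6 = -52; x_7 = 224; x_8 = -292; x_9 = -88.

-88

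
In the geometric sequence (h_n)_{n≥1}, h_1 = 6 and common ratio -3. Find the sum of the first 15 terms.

h_n = 6·(-3)^(n-1).
S = 6·((-3)^15 - 1)/(-3 - 1) = 6·(-14348907 - 1)/(-4) = 21523362.

21523362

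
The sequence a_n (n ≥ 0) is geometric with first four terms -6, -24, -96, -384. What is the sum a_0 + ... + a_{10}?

Common ratio r = 4.
a_n = (-6)·4^(n-0).
S = (-6)·(4^11 - 1)/(4 - 1) = (-6)·(4194304 - 1)/(3) = -8388606.

-8388606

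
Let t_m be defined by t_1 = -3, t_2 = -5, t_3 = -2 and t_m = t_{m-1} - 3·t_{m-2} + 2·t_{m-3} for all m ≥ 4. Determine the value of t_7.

t_4 = 7, t_5 = 3, t_6 = -22, t_7 = -17.

-17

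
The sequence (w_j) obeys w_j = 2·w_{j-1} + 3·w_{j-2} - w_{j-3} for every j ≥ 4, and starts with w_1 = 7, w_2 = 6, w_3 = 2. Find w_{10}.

7086

Iterate the recurrence:
w_4 = 15; w_5 = 30; w_6 = 103; w_7 = 281; w_8 = 841; w_9 = 2422; w_{10} = 7086.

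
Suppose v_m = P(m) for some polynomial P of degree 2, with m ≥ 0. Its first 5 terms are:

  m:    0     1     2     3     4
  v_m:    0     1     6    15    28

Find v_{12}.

276

1st diffs: 1, 5, 9, 13.
2nd diffs: 4, 4, 4 (constant).
So v_m = 2m^2 - m.
Evaluating at m = 12 gives v_{12} = 276.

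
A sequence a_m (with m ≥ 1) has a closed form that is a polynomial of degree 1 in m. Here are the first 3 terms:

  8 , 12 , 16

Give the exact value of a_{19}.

1st diffs: 4, 4 (constant).
So a_m = 4m + 4.
Evaluating at m = 19 gives a_{19} = 80.

80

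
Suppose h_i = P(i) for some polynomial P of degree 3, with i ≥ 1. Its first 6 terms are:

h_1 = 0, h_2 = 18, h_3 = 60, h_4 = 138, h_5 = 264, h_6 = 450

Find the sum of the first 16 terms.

37440

1st diffs: 18, 42, 78, 126, 186.
2nd diffs: 24, 36, 48, 60.
3rd diffs: 12, 12, 12 (constant).
Newton forward-difference form: h_i = 18·C(i-1,1) + 24·C(i-1,2) + 12·C(i-1,3).
Continuing: …, 708, 1050, 1488, 2034, …, h_{16} = 8250.
Summing i = 1..16 (16 terms) gives 37440.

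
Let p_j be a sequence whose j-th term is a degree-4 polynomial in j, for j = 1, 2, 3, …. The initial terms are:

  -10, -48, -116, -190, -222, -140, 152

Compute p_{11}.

6180

1st diffs: -38, -68, -74, -32, 82, 292.
2nd diffs: -30, -6, 42, 114, 210.
3rd diffs: 24, 48, 72, 96.
4th diffs: 24, 24, 24 (constant).
Newton forward-difference form: p_j = -10 + (-38)·C(j-1,1) + (-30)·C(j-1,2) + 24·C(j-1,3) + 24·C(j-1,4).
At j = 11: j-1 = 10, so p_{11} = -10 - 380 - 1350 + 2880 + 5040 = 6180.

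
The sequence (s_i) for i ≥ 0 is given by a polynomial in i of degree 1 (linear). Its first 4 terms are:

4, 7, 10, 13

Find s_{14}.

46

1st diffs: 3, 3, 3 (constant).
So s_i = 3i + 4.
Evaluating at i = 14 gives s_{14} = 46.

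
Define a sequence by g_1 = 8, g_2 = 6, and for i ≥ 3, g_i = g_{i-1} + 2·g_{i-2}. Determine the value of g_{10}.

2386

Compute successive terms:
g_3 = 22;  g_4 = 34;  g_5 = 78;  g_6 = 146;  g_7 = 302;  g_8 = 594;  g_9 = 1198;  g_{10} = 2386.
(Characteristic roots are 2 and -1.)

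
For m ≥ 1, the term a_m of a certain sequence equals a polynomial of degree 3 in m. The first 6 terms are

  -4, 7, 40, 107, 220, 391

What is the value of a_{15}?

6520

1st diffs: 11, 33, 67, 113, 171.
2nd diffs: 22, 34, 46, 58.
3rd diffs: 12, 12, 12 (constant).
Newton forward-difference form: a_m = -4 + 11·C(m-1,1) + 22·C(m-1,2) + 12·C(m-1,3).
At m = 15: m-1 = 14, so a_{15} = -4 + 154 + 2002 + 4368 = 6520.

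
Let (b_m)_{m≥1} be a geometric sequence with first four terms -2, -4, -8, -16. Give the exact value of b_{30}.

Common ratio r = 2.
b_m = (-2)·2^(m-1).
b_{30} = (-2)·2^29 = -1073741824.

-1073741824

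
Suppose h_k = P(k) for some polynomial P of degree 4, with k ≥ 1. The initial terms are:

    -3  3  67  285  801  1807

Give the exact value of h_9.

1st diffs: 6, 64, 218, 516, 1006.
2nd diffs: 58, 154, 298, 490.
3rd diffs: 96, 144, 192.
4th diffs: 48, 48 (constant).
So h_k = 2k^4 - 4k^3 + 3k^2 - 5k + 1.
Evaluating at k = 9 gives h_9 = 10405.

10405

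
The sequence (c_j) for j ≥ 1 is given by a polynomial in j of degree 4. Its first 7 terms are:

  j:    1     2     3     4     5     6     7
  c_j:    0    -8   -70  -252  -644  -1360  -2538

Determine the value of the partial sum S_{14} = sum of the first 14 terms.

-134498

1st diffs: -8, -62, -182, -392, -716, -1178.
2nd diffs: -54, -120, -210, -324, -462.
3rd diffs: -66, -90, -114, -138.
4th diffs: -24, -24, -24 (constant).
Newton forward-difference form: c_j = (-8)·C(j-1,1) + (-54)·C(j-1,2) + (-66)·C(j-1,3) + (-24)·C(j-1,4).
Continuing: …, -4340, -6952, -10584, -15470, …, c_{14} = -40352.
Summing j = 1..14 (14 terms) gives -134498.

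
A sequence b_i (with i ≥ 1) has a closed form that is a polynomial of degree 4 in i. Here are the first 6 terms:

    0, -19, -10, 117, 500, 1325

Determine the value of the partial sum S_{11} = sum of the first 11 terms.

55451

1st diffs: -19, 9, 127, 383, 825.
2nd diffs: 28, 118, 256, 442.
3rd diffs: 90, 138, 186.
4th diffs: 48, 48 (constant).
Newton forward-difference form: b_i = (-19)·C(i-1,1) + 28·C(i-1,2) + 90·C(i-1,3) + 48·C(i-1,4).
Continuing: …, 2826, 5285, 9032, 14445, …, b_{11} = 21950.
Summing i = 1..11 (11 terms) gives 55451.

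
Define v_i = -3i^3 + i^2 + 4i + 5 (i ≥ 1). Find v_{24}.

v_{24} = -3·24^3 + 1·24^2 + 4·24 + 5 = -40795.

-40795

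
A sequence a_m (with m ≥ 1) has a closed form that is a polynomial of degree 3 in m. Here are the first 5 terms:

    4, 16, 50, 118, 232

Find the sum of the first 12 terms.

1st diffs: 12, 34, 68, 114.
2nd diffs: 22, 34, 46.
3rd diffs: 12, 12 (constant).
Newton forward-difference form: a_m = 4 + 12·C(m-1,1) + 22·C(m-1,2) + 12·C(m-1,3).
Continuing: …, 404, 646, 970, 1388, …, a_{12} = 3326.
Summing m = 1..12 (12 terms) gives 11620.

11620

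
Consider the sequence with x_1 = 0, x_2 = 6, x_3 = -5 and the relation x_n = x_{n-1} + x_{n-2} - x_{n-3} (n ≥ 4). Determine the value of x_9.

Step forward from the initial values:
x_4 = 1; x_5 = -10; x_6 = -4; x_7 = -15; x_8 = -9; x_9 = -20.

-20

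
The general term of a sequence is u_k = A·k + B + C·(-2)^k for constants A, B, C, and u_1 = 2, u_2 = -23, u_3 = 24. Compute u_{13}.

At k = 1, 2, 3: A + B - 2C = 2; 2A + B + 4C = -23; 3A + B - 8C = 24.
Subtracting the first from the second: A + 6C = -25.
Subtracting the second from the third: A - 12C = 47.
Solving: C = -4, A = -1, then B = -5.
Hence u_{13} = -1·13 + (-5) + (-4)·(-8192) = 32750.

32750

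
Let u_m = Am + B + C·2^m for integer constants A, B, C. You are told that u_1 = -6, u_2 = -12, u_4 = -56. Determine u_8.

-1008

Write the equations: A + B + 2C = -6; 2A + B + 4C = -12; 4A + B + 16C = -56.
Subtracting the first from the second: A + 2C = -6.
Subtracting the second from the third: 2A + 12C = -44.
Solving: C = -4, A = 2, then B = 0.
Hence u_8 = 2·8 + 0 + (-4)·256 = -1008.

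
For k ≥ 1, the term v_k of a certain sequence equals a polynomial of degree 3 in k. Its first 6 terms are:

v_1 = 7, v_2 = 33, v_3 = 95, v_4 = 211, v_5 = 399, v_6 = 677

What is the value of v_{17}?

1st diffs: 26, 62, 116, 188, 278.
2nd diffs: 36, 54, 72, 90.
3rd diffs: 18, 18, 18 (constant).
Newton forward-difference form: v_k = 7 + 26·C(k-1,1) + 36·C(k-1,2) + 18·C(k-1,3).
At k = 17: k-1 = 16, so v_{17} = 7 + 416 + 4320 + 10080 = 14823.

14823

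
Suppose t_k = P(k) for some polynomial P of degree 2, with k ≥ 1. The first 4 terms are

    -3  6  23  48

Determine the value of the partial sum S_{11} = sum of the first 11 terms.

1st diffs: 9, 17, 25.
2nd diffs: 8, 8 (constant).
Newton forward-difference form: t_k = -3 + 9·C(k-1,1) + 8·C(k-1,2).
Continuing: …, 81, 122, 171, 228, …, t_{11} = 447.
Summing k = 1..11 (11 terms) gives 1782.

1782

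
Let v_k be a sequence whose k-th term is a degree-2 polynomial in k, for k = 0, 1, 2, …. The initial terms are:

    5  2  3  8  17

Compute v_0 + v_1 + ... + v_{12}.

975

1st diffs: -3, 1, 5, 9.
2nd diffs: 4, 4, 4 (constant).
Newton forward-difference form: v_k = 5 + (-3)·C(k,1) + 4·C(k,2).
Continuing: …, 30, 47, 68, 93, …, v_{12} = 233.
Summing k = 0..12 (13 terms) gives 975.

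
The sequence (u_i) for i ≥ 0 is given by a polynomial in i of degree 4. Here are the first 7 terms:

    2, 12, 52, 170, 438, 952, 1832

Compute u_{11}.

17602

1st diffs: 10, 40, 118, 268, 514, 880.
2nd diffs: 30, 78, 150, 246, 366.
3rd diffs: 48, 72, 96, 120.
4th diffs: 24, 24, 24 (constant).
Newton forward-difference form: u_i = 2 + 10·C(i,1) + 30·C(i,2) + 48·C(i,3) + 24·C(i,4).
At i = 11: i = 11, so u_{11} = 2 + 110 + 1650 + 7920 + 7920 = 17602.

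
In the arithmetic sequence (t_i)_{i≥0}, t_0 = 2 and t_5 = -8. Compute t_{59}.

-116

Common difference d = (-8 - 2) / (5 - 0) = -2.
t_i = 2 + (i - 0)·(-2).
t_{59} = 2 + 59·(-2) = -116.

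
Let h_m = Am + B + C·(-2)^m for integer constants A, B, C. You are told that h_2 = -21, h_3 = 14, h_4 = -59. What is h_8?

Plug in m = 2, 3, 4: 2A + B + 4C = -21; 3A + B - 8C = 14; 4A + B + 16C = -59.
Subtracting the first from the second: A - 12C = 35.
Subtracting the second from the third: A + 24C = -73.
Solving: C = -3, A = -1, then B = -7.
So h_m = -1·m + (-7) + (-3)·(-2)^m; at m=8 this is -783.

-783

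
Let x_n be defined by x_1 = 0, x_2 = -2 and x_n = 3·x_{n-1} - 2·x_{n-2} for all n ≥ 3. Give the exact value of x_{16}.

-65534

Applying the relation repeatedly:
x_3 = -6;  x_4 = -14;  x_5 = -30;  …;  x_{13} = -8190;  x_{14} = -16382;  x_{15} = -32766;  x_{16} = -65534.
(Characteristic roots are 2 and 1.)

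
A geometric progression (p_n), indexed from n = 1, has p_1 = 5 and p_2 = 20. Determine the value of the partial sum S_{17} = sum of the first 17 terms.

28633115305

Common ratio r = 4.
p_n = 5·4^(n-1).
S = 5·(4^17 - 1)/(4 - 1) = 5·(17179869184 - 1)/(3) = 28633115305.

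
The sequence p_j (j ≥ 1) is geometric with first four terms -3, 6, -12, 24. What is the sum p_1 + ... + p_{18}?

262143

Common ratio r = -2.
p_j = (-3)·(-2)^(j-1).
S = (-3)·((-2)^18 - 1)/(-2 - 1) = (-3)·(262144 - 1)/(-3) = 262143.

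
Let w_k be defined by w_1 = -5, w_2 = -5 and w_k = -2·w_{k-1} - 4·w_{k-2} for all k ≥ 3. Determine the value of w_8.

Step forward from the initial values:
w_3 = 30;  w_4 = -40;  w_5 = -40;  w_6 = 240;  w_7 = -320;  w_8 = -320.

-320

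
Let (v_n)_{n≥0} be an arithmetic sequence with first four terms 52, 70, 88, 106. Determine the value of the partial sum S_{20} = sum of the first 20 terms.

Common difference d = 18.
v_n = 52 + (n - 0)·18.
v_{19} = 394; S = 20·(52 + 394)/2 = 4460.

4460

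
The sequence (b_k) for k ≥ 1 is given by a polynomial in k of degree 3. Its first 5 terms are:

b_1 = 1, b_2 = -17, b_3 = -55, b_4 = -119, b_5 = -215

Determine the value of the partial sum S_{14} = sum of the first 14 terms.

-14910

1st diffs: -18, -38, -64, -96.
2nd diffs: -20, -26, -32.
3rd diffs: -6, -6 (constant).
So b_k = -k^3 - 4k^2 + k + 5.
Continuing: …, -349, -527, -755, -1039, …, b_{14} = -3509.
Summing k = 1..14 (14 terms) gives -14910.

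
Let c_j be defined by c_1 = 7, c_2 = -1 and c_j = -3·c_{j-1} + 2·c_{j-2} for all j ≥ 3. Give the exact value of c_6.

c_3 = 17, c_4 = -53, c_5 = 193, c_6 = -685.

-685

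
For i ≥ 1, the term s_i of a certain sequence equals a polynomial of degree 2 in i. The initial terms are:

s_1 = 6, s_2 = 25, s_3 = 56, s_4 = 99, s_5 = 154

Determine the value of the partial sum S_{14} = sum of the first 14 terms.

1st diffs: 19, 31, 43, 55.
2nd diffs: 12, 12, 12 (constant).
So s_i = 6i^2 + i - 1.
Continuing: …, 221, 300, 391, 494, …, s_{14} = 1189.
Summing i = 1..14 (14 terms) gives 6181.

6181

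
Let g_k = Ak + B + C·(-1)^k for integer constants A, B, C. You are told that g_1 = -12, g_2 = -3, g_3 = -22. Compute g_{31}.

-162

Write the equations: A + B - C = -12; 2A + B + C = -3; 3A + B - C = -22.
Subtracting the first from the second: A + 2C = 9.
Subtracting the second from the third: A - 2C = -19.
Solving: C = 7, A = -5, then B = 0.
Hence g_{31} = -5·31 + 0 + 7·(-1) = -162.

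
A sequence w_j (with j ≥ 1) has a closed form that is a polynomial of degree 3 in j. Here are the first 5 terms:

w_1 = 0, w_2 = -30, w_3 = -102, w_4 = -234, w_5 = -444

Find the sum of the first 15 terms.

1st diffs: -30, -72, -132, -210.
2nd diffs: -42, -60, -78.
3rd diffs: -18, -18 (constant).
So w_j = -3j^3 - 3j^2 + 6.
Continuing: …, -750, -1170, -1722, -2424, …, w_{15} = -10794.
Summing j = 1..15 (15 terms) gives -46830.

-46830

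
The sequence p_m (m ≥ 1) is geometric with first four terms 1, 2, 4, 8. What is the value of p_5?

16

Common ratio r = 2.
p_m = 1·2^(m-1).
p_5 = 1·2^4 = 16.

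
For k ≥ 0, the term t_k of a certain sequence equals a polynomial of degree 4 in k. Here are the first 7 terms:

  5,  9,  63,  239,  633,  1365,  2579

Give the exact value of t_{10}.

1st diffs: 4, 54, 176, 394, 732, 1214.
2nd diffs: 50, 122, 218, 338, 482.
3rd diffs: 72, 96, 120, 144.
4th diffs: 24, 24, 24 (constant).
Newton forward-difference form: t_k = 5 + 4·C(k,1) + 50·C(k,2) + 72·C(k,3) + 24·C(k,4).
At k = 10: k = 10, so t_{10} = 5 + 40 + 2250 + 8640 + 5040 = 15975.

15975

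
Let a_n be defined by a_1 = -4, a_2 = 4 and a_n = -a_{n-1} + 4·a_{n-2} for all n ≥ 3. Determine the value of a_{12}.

Iterate the recurrence:
a_3 = -20;  a_4 = 36;  a_5 = -116;  a_6 = 260;  a_7 = -724;  a_8 = 1764;  a_9 = -4660;  a_{10} = 11716;  a_{11} = -30356;  a_{12} = 77220.

77220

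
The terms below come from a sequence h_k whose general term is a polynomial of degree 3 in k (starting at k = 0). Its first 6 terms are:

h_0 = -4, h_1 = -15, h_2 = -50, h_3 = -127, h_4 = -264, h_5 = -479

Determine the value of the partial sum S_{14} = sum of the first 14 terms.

1st diffs: -11, -35, -77, -137, -215.
2nd diffs: -24, -42, -60, -78.
3rd diffs: -18, -18, -18 (constant).
Newton forward-difference form: h_k = -4 + (-11)·C(k,1) + (-24)·C(k,2) + (-18)·C(k,3).
Continuing: …, -790, -1215, -1772, -2479, …, h_{13} = -7167.
Summing k = 0..13 (14 terms) gives -27811.

-27811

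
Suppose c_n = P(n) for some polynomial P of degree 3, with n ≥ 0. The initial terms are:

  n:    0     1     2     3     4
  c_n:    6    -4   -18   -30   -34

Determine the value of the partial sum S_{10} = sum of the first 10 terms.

1st diffs: -10, -14, -12, -4.
2nd diffs: -4, 2, 8.
3rd diffs: 6, 6 (constant).
Newton forward-difference form: c_n = 6 + (-10)·C(n,1) + (-4)·C(n,2) + 6·C(n,3).
Continuing: …, -24, 6, 62, 150, …, c_9 = 276.
Summing n = 0..9 (10 terms) gives 390.

390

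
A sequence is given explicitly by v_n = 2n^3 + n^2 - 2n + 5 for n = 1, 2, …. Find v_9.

1526

v_9 = 2·9^3 + 1·9^2 - 2·9 + 5 = 1526.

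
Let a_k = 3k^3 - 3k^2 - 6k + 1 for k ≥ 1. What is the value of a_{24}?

a_{24} = 3·24^3 - 3·24^2 - 6·24 + 1 = 39601.

39601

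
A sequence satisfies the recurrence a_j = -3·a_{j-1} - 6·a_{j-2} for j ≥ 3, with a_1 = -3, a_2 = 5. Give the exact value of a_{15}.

-837621

Iterate the recurrence:
a_3 = 3, a_4 = -39, a_5 = 99, …, a_{12} = -49815, a_{13} = 19683, a_{14} = 239841, a_{15} = -837621.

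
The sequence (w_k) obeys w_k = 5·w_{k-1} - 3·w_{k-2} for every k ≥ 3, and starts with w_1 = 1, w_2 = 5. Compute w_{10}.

Iterate the recurrence:
w_3 = 22, w_4 = 95, w_5 = 409, w_6 = 1760, w_7 = 7573, w_8 = 32585, w_9 = 140206, w_{10} = 603275.

603275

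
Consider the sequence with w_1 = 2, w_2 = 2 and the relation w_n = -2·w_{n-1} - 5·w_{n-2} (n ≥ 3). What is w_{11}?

Iterate the recurrence:
w_3 = -14, w_4 = 18, w_5 = 34, w_6 = -158, w_7 = 146, w_8 = 498, w_9 = -1726, w_{10} = 962, w_{11} = 6706.

6706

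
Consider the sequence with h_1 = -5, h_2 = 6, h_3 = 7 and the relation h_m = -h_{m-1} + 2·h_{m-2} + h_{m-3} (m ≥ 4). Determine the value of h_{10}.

Compute successive terms:
h_4 = 0  h_5 = 20  h_6 = -13  h_7 = 53  h_8 = -59  h_9 = 152  h_{10} = -217.

-217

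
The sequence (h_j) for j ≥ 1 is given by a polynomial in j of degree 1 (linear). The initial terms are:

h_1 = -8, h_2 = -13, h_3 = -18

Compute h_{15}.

-78

1st diffs: -5, -5 (constant).
So h_j = -5j - 3.
Evaluating at j = 15 gives h_{15} = -78.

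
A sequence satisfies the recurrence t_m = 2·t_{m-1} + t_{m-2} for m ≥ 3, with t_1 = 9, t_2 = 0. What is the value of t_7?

261

t_3 = 9;  t_4 = 18;  t_5 = 45;  t_6 = 108;  t_7 = 261.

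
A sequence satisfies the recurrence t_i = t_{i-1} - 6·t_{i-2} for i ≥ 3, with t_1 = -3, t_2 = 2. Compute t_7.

512

t_3 = 20;  t_4 = 8;  t_5 = -112;  t_6 = -160;  t_7 = 512.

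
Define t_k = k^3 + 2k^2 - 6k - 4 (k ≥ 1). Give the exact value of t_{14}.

t_{14} = 1·14^3 + 2·14^2 - 6·14 - 4 = 3048.

3048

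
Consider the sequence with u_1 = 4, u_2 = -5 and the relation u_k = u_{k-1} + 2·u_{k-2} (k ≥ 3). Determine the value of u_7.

-17

Compute successive terms:
u_3 = 3, u_4 = -7, u_5 = -1, u_6 = -15, u_7 = -17.
(Characteristic roots are 2 and -1.)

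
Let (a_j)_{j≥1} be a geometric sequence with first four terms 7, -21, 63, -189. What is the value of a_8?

-15309

Common ratio r = -3.
a_j = 7·(-3)^(j-1).
a_8 = 7·(-3)^7 = -15309.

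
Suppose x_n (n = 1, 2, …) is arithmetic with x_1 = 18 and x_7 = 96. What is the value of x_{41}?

538

Common difference d = (96 - 18) / (7 - 1) = 13.
x_n = 18 + (n - 1)·13.
x_{41} = 18 + 40·13 = 538.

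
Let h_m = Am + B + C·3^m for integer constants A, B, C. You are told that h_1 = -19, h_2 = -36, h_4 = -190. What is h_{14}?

The three given values yield: A + B + 3C = -19; 2A + B + 9C = -36; 4A + B + 81C = -190.
Subtracting the first from the second: A + 6C = -17.
Subtracting the second from the third: 2A + 72C = -154.
Solving: C = -2, A = -5, then B = -8.
Hence h_{14} = -5·14 + (-8) + (-2)·4782969 = -9566016.

-9566016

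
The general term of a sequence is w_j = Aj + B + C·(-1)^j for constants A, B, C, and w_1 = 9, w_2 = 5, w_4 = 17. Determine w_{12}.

65

At j = 1, 2, 4: A + B - C = 9; 2A + B + C = 5; 4A + B + C = 17.
Subtracting the first from the second: A + 2C = -4.
Subtracting the second from the third: 2A = 12.
Solving: C = -5, A = 6, then B = -2.
Hence w_{12} = 6·12 + (-2) + (-5)·1 = 65.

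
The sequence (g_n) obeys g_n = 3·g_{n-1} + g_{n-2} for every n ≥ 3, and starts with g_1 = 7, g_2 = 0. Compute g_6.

231

Iterate the recurrence:
g_3 = 7;  g_4 = 21;  g_5 = 70;  g_6 = 231.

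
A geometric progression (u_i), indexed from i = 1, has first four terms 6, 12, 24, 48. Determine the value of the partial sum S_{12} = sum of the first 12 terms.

24570

Common ratio r = 2.
u_i = 6·2^(i-1).
S = 6·(2^12 - 1)/(2 - 1) = 6·(4096 - 1)/(1) = 24570.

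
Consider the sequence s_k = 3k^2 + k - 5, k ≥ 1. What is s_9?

247

s_9 = 3·9^2 + 1·9 - 5 = 247.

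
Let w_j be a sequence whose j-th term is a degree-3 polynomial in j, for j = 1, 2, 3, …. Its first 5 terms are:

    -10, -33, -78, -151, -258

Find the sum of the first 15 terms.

-20765

1st diffs: -23, -45, -73, -107.
2nd diffs: -22, -28, -34.
3rd diffs: -6, -6 (constant).
Newton forward-difference form: w_j = -10 + (-23)·C(j-1,1) + (-22)·C(j-1,2) + (-6)·C(j-1,3).
Continuing: …, -405, -598, -843, -1146, …, w_{15} = -4518.
Summing j = 1..15 (15 terms) gives -20765.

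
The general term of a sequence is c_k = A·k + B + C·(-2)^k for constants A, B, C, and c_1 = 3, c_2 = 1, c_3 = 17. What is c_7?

The three given values yield: A + B - 2C = 3; 2A + B + 4C = 1; 3A + B - 8C = 17.
Subtracting the first from the second: A + 6C = -2.
Subtracting the second from the third: A - 12C = 16.
Solving: C = -1, A = 4, then B = -3.
So c_k = 4·k + (-3) + (-1)·(-2)^k; at k=7 this is 153.

153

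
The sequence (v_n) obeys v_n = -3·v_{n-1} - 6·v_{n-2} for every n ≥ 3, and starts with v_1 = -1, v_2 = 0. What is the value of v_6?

54

Compute successive terms:
v_3 = 6, v_4 = -18, v_5 = 18, v_6 = 54.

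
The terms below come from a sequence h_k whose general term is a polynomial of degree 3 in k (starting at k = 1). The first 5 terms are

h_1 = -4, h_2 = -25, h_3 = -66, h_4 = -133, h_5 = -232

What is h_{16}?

1st diffs: -21, -41, -67, -99.
2nd diffs: -20, -26, -32.
3rd diffs: -6, -6 (constant).
Newton forward-difference form: h_k = -4 + (-21)·C(k-1,1) + (-20)·C(k-1,2) + (-6)·C(k-1,3).
At k = 16: k-1 = 15, so h_{16} = -4 - 315 - 2100 - 2730 = -5149.

-5149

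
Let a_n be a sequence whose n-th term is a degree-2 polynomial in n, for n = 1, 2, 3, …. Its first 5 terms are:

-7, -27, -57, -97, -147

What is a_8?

-357

1st diffs: -20, -30, -40, -50.
2nd diffs: -10, -10, -10 (constant).
So a_n = -5n^2 - 5n + 3.
Evaluating at n = 8 gives a_8 = -357.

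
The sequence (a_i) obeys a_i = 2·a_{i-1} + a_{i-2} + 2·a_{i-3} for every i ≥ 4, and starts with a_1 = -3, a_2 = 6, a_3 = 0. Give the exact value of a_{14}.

58872

Iterate the recurrence:
a_4 = 0, a_5 = 12, a_6 = 24, …, a_{11} = 3132, a_{12} = 8328, a_{13} = 22140, a_{14} = 58872.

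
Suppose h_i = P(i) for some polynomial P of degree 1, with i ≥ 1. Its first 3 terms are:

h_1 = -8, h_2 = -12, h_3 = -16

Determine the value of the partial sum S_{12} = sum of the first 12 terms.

-360

1st diffs: -4, -4 (constant).
So h_i = -4i - 4.
Continuing: …, -20, -24, -28, -32, …, h_{12} = -52.
Summing i = 1..12 (12 terms) gives -360.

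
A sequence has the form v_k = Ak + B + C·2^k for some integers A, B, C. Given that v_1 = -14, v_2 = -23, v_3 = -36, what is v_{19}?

Plug in k = 1, 2, 3: A + B + 2C = -14; 2A + B + 4C = -23; 3A + B + 8C = -36.
Subtracting the first from the second: A + 2C = -9.
Subtracting the second from the third: A + 4C = -13.
Solving: C = -2, A = -5, then B = -5.
Hence v_{19} = -5·19 + (-5) + (-2)·524288 = -1048676.

-1048676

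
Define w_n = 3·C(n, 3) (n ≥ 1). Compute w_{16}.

1680

C(16, 3) = 560, so w_{16} = 1680.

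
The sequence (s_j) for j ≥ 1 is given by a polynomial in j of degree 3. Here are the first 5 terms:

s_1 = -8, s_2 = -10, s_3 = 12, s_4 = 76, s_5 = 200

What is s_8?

1112

1st diffs: -2, 22, 64, 124.
2nd diffs: 24, 42, 60.
3rd diffs: 18, 18 (constant).
So s_j = 3j^3 - 6j^2 - 5j.
Evaluating at j = 8 gives s_8 = 1112.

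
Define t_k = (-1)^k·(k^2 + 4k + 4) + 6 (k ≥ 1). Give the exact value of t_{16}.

(-1)^16 = 1; k^2 + 4k + 4 at k=16 is 324; so t_{16} = 330.

330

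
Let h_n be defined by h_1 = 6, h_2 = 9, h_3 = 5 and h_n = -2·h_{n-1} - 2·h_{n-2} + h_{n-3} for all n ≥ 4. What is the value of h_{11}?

315

Iterate the recurrence:
h_4 = -22; h_5 = 43; h_6 = -37; h_7 = -34; h_8 = 185; h_9 = -339; h_{10} = 274; h_{11} = 315.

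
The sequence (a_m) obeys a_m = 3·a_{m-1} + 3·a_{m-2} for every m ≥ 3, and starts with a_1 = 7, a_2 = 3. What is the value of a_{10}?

a_3 = 30, a_4 = 99, a_5 = 387, a_6 = 1458, a_7 = 5535, a_8 = 20979, a_9 = 79542, a_{10} = 301563.

301563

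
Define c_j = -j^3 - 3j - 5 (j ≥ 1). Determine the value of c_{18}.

c_{18} = -1·18^3 - 3·18 - 5 = -5891.

-5891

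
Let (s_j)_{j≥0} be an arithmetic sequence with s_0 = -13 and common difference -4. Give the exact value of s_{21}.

-97

s_j = -13 + (j - 0)·(-4).
s_{21} = -13 + 21·(-4) = -97.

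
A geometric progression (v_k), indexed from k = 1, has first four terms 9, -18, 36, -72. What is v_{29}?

Common ratio r = -2.
v_k = 9·(-2)^(k-1).
v_{29} = 9·(-2)^28 = 2415919104.

2415919104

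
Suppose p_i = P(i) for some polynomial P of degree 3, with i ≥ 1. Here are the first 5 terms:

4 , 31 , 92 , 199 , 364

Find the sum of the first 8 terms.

3532

1st diffs: 27, 61, 107, 165.
2nd diffs: 34, 46, 58.
3rd diffs: 12, 12 (constant).
Newton forward-difference form: p_i = 4 + 27·C(i-1,1) + 34·C(i-1,2) + 12·C(i-1,3).
Continuing: 599, 916, 1327.
Summing i = 1..8 (8 terms) gives 3532.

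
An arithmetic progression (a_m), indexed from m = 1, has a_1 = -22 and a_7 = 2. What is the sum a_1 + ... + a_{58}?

5336

Common difference d = (2 - (-22)) / (7 - 1) = 4.
a_m = -22 + (m - 1)·4.
a_{58} = 206; S = 58·(-22 + 206)/2 = 5336.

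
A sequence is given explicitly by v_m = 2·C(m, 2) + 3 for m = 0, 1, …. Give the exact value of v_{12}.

135

C(12, 2) = 66, so v_{12} = 135.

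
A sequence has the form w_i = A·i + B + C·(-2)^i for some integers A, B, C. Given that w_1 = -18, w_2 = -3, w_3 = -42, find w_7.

-414

The three given values yield: A + B - 2C = -18; 2A + B + 4C = -3; 3A + B - 8C = -42.
Subtracting the first from the second: A + 6C = 15.
Subtracting the second from the third: A - 12C = -39.
Solving: C = 3, A = -3, then B = -9.
So w_i = -3·i + (-9) + 3·(-2)^i; at i=7 this is -414.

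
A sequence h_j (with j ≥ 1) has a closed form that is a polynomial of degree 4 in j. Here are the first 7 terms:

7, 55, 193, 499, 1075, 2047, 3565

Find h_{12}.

1st diffs: 48, 138, 306, 576, 972, 1518.
2nd diffs: 90, 168, 270, 396, 546.
3rd diffs: 78, 102, 126, 150.
4th diffs: 24, 24, 24 (constant).
So h_j = j^4 + 3j^3 + 2j^2 + 6j - 5.
Evaluating at j = 12 gives h_{12} = 26275.

26275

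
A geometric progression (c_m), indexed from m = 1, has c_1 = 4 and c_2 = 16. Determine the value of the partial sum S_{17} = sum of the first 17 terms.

22906492244

Common ratio r = 4.
c_m = 4·4^(m-1).
S = 4·(4^17 - 1)/(4 - 1) = 4·(17179869184 - 1)/(3) = 22906492244.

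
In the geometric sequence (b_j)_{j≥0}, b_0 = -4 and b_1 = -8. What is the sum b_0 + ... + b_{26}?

-536870908

Common ratio r = 2.
b_j = (-4)·2^(j-0).
S = (-4)·(2^27 - 1)/(2 - 1) = (-4)·(134217728 - 1)/(1) = -536870908.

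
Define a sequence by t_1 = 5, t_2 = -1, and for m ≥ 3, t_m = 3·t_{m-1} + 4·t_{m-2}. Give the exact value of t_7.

3281

Iterate the recurrence:
t_3 = 17, t_4 = 47, t_5 = 209, t_6 = 815, t_7 = 3281.
(Characteristic roots are 4 and -1.)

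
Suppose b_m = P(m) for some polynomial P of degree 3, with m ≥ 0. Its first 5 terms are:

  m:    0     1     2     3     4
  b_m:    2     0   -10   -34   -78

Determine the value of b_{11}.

-1450

1st diffs: -2, -10, -24, -44.
2nd diffs: -8, -14, -20.
3rd diffs: -6, -6 (constant).
Newton forward-difference form: b_m = 2 + (-2)·C(m,1) + (-8)·C(m,2) + (-6)·C(m,3).
At m = 11: m = 11, so b_{11} = 2 - 22 - 440 - 990 = -1450.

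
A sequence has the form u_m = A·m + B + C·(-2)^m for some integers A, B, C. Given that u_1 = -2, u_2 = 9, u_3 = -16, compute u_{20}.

2097135

Plug in m = 1, 2, 3: A + B - 2C = -2; 2A + B + 4C = 9; 3A + B - 8C = -16.
Subtracting the first from the second: A + 6C = 11.
Subtracting the second from the third: A - 12C = -25.
Solving: C = 2, A = -1, then B = 3.
So u_m = -1·m + 3 + 2·(-2)^m; at m=20 this is 2097135.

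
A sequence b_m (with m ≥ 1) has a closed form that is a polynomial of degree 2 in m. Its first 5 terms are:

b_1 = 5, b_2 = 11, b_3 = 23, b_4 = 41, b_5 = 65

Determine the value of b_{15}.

1st diffs: 6, 12, 18, 24.
2nd diffs: 6, 6, 6 (constant).
Newton forward-difference form: b_m = 5 + 6·C(m-1,1) + 6·C(m-1,2).
At m = 15: m-1 = 14, so b_{15} = 5 + 84 + 546 = 635.

635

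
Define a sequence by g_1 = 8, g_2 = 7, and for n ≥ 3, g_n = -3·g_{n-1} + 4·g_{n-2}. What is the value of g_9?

13115

Iterate the recurrence:
g_3 = 11  g_4 = -5  g_5 = 59  g_6 = -197  g_7 = 827  g_8 = -3269  g_9 = 13115.
(Characteristic roots are 1 and -4.)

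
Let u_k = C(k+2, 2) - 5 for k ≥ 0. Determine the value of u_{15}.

131

C(17, 2) = 136, so u_{15} = 131.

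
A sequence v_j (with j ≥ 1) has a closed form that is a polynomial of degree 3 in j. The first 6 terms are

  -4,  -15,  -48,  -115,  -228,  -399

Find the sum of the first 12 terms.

-11554

1st diffs: -11, -33, -67, -113, -171.
2nd diffs: -22, -34, -46, -58.
3rd diffs: -12, -12, -12 (constant).
Newton forward-difference form: v_j = -4 + (-11)·C(j-1,1) + (-22)·C(j-1,2) + (-12)·C(j-1,3).
Continuing: …, -640, -963, -1380, -1903, …, v_{12} = -3315.
Summing j = 1..12 (12 terms) gives -11554.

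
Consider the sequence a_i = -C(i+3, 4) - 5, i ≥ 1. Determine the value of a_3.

-20

C(6, 4) = 15, so a_3 = -20.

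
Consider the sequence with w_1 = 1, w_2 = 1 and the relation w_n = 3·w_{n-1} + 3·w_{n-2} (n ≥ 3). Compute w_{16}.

187869861

Applying the relation repeatedly:
w_3 = 6; w_4 = 21; w_5 = 81; …; w_{13} = 3447441; w_{14} = 13070241; w_{15} = 49553046; w_{16} = 187869861.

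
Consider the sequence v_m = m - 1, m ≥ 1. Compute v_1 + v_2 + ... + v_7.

21

Over m = 1..7: Σm = 28.
Total = (1)·28 + (-1)·7 = 21.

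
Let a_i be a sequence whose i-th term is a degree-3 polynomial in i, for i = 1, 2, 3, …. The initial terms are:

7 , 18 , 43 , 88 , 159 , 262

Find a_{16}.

1st diffs: 11, 25, 45, 71, 103.
2nd diffs: 14, 20, 26, 32.
3rd diffs: 6, 6, 6 (constant).
Newton forward-difference form: a_i = 7 + 11·C(i-1,1) + 14·C(i-1,2) + 6·C(i-1,3).
At i = 16: i-1 = 15, so a_{16} = 7 + 165 + 1470 + 2730 = 4372.

4372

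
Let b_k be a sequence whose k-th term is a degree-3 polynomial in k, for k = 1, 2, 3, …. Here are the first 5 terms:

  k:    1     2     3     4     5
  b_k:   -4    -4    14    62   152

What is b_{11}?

2246

1st diffs: 0, 18, 48, 90.
2nd diffs: 18, 30, 42.
3rd diffs: 12, 12 (constant).
Newton forward-difference form: b_k = -4 + 18·C(k-1,2) + 12·C(k-1,3).
At k = 11: k-1 = 10, so b_{11} = -4 + 810 + 1440 = 2246.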